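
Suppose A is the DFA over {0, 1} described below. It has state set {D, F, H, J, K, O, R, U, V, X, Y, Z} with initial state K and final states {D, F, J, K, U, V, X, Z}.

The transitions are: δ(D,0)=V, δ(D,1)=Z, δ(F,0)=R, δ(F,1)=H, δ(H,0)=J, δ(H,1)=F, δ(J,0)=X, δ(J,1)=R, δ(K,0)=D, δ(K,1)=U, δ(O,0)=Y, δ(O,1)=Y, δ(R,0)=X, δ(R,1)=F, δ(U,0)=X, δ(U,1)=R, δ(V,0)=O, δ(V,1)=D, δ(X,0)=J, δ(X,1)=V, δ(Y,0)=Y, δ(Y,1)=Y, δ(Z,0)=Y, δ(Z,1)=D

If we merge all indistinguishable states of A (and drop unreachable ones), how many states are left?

9

Initial partition by acceptance: {D,F,J,K,U,V,X,Z} | {H,O,R,Y}.
Refine {D,F,J,K,U,V,X,Z} on symbol 0: members go to different blocks, giving {D,J,K,U,X} and {F,V,Z}.
On input 0, block {D,J,K,U,X} splits into {J,K,U,X} and {D}.
On input 0, block {J,K,U,X} splits into {J,U,X} and {K}.
Split {J,U,X} by δ(·,1) → {J,U} and {X}.
Refine {H,O,R,Y} on symbol 0: members go to different blocks, giving {O,Y} and {H} and {R}.
Refine {F,V,Z} on symbol 0: members go to different blocks, giving {V,Z} and {F}.
Stable partition: {J,U} | {O,Y} | {V,Z} | {D} | {K} | {X} | {H} | {R} | {F} — 9 equivalence classes.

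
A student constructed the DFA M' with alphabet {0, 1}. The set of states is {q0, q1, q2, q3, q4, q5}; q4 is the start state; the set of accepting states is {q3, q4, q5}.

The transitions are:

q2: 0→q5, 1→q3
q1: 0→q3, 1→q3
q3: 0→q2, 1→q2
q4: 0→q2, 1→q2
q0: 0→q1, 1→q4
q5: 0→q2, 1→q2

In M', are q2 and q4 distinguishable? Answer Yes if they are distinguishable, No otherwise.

Yes

First remove the unreachable states {q0,q1}; 4 states remain.
P0 = {q3,q4,q5} | {q2}.
No further refinement is possible. Final partition (2 blocks): {q3,q4,q5} | {q2}.
q2 and q4 end up in different blocks, so they are distinguishable. For instance, the string 'ε' is accepted from only q4.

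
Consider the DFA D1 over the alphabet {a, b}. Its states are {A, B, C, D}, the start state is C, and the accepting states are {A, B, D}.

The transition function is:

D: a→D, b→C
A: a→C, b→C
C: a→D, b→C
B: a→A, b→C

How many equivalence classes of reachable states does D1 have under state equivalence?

Reachable states from the start: {C,D}. Unreachable: {A,B} — drop them.
Initial partition by acceptance: {D} | {C}.
No further refinement is possible. Final partition (2 blocks): {D} | {C}.

2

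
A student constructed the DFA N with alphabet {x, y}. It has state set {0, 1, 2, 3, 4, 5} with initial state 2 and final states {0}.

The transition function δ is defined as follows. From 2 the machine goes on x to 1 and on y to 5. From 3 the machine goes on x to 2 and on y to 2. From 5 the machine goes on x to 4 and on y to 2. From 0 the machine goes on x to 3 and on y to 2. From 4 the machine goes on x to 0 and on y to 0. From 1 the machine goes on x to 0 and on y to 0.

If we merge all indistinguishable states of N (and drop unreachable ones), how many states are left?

Every state is reachable, so we keep all 6.
Start with accepting vs non-accepting: {0} | {1,2,3,4,5}.
Split {1,2,3,4,5} by δ(·,x) → {2,3,5} and {1,4}.
On input x, block {2,3,5} splits into {2,5} and {3}.
Stable partition: {0} | {2,5} | {1,4} | {3} — 4 equivalence classes.

4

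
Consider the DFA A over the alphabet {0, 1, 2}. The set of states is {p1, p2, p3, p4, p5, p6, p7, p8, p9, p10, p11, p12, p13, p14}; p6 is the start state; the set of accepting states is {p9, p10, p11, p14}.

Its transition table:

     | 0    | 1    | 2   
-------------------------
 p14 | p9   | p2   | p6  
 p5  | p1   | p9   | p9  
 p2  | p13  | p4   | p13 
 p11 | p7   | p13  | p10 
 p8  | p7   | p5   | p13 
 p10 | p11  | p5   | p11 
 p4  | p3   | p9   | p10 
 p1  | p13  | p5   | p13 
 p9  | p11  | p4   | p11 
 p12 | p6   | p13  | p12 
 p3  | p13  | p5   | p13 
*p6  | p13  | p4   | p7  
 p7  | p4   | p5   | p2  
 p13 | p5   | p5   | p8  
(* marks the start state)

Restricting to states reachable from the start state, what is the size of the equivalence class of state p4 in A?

Reachable states from the start: {p1,p2,p3,p4,p5,p6,p7,p8,p9,p10,p11,p13}. Unreachable: {p12,p14} — drop them.
Initial partition by acceptance: {p9,p10,p11} | {p1,p2,p3,p4,p5,p6,p7,p8,p13}.
Refine {p9,p10,p11} on symbol 0: members go to different blocks, giving {p9,p10} and {p11}.
On input 1, block {p1,p2,p3,p4,p5,p6,p7,p8,p13} splits into {p1,p2,p3,p6,p7,p8,p13} and {p4,p5}.
Refine {p1,p2,p3,p6,p7,p8,p13} on symbol 0: members go to different blocks, giving {p1,p2,p3,p6,p8} and {p7,p13}.
No further refinement is possible. Final partition (5 blocks): {p9,p10} | {p1,p2,p3,p6,p8} | {p11} | {p4,p5} | {p7,p13}.
State p4 belongs to the block {p4,p5}, which has 2 states.

2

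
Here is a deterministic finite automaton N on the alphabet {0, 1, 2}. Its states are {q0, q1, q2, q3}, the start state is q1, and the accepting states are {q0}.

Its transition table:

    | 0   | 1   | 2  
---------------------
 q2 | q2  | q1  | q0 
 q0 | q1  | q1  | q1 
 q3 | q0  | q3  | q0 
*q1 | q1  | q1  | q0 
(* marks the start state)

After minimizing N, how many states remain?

2

States {q2,q3} cannot be reached from the start state, so discard them.
Initial partition by acceptance: {q0} | {q1}.
No further refinement is possible. Final partition (2 blocks): {q0} | {q1}.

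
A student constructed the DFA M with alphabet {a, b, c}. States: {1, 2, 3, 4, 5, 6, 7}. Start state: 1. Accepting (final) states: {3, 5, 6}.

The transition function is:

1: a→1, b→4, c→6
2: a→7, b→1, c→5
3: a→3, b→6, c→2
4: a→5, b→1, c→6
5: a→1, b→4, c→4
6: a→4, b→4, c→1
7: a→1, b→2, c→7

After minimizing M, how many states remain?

Reachable states from the start: {1,4,5,6}. Unreachable: {2,3,7} — drop them.
P0 = {5,6} | {1,4}.
On input a, block {1,4} splits into {1} and {4}.
Split {5,6} by δ(·,a) → {5} and {6}.
Stable partition: {5} | {1} | {4} | {6} — 4 equivalence classes.

4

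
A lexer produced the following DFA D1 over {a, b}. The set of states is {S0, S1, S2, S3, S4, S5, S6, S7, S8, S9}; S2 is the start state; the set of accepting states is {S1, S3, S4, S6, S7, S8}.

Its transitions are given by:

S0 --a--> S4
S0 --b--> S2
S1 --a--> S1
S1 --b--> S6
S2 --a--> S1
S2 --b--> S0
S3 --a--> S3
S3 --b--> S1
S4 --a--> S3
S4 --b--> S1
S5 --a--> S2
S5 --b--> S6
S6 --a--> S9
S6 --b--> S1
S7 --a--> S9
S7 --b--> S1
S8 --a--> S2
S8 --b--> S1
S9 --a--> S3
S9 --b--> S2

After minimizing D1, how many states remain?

5

Reachable states from the start: {S0,S1,S2,S3,S4,S6,S9}. Unreachable: {S5,S7,S8} — drop them.
P0 = {S1,S3,S4,S6} | {S0,S2,S9}.
Split {S1,S3,S4,S6} by δ(·,a) → {S1,S3,S4} and {S6}.
Refine {S1,S3,S4} on symbol b: members go to different blocks, giving {S3,S4} and {S1}.
Split {S0,S2,S9} by δ(·,a) → {S0,S9} and {S2}.
The partition is now stable with 5 blocks: {S3,S4} | {S0,S9} | {S6} | {S1} | {S2}.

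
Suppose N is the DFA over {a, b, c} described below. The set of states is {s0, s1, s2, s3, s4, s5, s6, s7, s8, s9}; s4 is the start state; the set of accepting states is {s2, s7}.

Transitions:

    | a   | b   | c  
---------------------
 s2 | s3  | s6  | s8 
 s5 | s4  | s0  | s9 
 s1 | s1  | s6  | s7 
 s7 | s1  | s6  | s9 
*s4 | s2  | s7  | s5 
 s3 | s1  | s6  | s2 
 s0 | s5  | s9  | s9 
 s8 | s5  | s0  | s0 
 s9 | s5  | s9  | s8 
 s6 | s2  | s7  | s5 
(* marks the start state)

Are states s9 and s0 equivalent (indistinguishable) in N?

Yes

All states are reachable from the start state.
P0 = {s2,s7} | {s0,s1,s3,s4,s5,s6,s8,s9}.
On input a, block {s0,s1,s3,s4,s5,s6,s8,s9} splits into {s0,s1,s3,s5,s8,s9} and {s4,s6}.
On input a, block {s0,s1,s3,s5,s8,s9} splits into {s0,s1,s3,s8,s9} and {s5}.
Split {s0,s1,s3,s8,s9} by δ(·,a) → {s0,s8,s9} and {s1,s3}.
Stable partition: {s2,s7} | {s0,s8,s9} | {s4,s6} | {s5} | {s1,s3} — 5 equivalence classes.
s9 and s0 lie in the same block of the stable partition, so they are equivalent — no string distinguishes them.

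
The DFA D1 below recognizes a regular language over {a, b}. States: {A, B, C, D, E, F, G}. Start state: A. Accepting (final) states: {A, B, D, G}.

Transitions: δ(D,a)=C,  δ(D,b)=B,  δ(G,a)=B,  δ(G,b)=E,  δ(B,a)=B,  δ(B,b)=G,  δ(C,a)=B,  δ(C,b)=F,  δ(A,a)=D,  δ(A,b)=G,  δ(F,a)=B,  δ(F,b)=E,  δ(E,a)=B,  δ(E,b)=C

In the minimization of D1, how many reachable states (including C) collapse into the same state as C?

3

Every state is reachable, so we keep all 7.
P0 = {A,B,D,G} | {C,E,F}.
Refine {A,B,D,G} on symbol a: members go to different blocks, giving {A,B,G} and {D}.
Split {A,B,G} by δ(·,a) → {B,G} and {A}.
On input b, block {B,G} splits into {B} and {G}.
The partition is now stable with 5 blocks: {B} | {C,E,F} | {D} | {A} | {G}.
The equivalence class containing C is {C,E,F}, of size 3.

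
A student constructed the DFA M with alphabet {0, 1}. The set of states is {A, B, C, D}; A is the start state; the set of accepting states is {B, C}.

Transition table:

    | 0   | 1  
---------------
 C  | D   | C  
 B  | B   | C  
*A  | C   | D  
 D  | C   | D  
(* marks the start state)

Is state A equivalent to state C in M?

First remove the unreachable states {B}; 3 states remain.
Start with accepting vs non-accepting: {C} | {A,D}.
No further refinement is possible. Final partition (2 blocks): {C} | {A,D}.
A and C end up in different blocks, so they are distinguishable. For instance, the string 'ε' is accepted from only C.

No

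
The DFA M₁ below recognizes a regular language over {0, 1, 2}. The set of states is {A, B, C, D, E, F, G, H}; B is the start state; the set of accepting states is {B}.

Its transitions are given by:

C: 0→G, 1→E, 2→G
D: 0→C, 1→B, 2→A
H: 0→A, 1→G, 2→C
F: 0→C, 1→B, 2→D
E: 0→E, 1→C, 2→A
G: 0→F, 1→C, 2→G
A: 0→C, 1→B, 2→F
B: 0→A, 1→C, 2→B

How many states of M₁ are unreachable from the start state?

1

Starting at B and following transitions, the reachable set is {A, B, C, D, E, F, G}. That leaves H unreachable — 1 in total.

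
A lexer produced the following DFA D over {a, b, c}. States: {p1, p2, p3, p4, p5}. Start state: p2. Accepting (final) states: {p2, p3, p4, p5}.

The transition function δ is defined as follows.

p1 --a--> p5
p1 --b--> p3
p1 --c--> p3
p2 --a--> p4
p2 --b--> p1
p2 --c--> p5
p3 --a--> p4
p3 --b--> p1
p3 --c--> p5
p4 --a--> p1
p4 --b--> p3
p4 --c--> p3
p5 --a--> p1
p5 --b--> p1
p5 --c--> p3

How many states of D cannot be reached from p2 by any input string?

A breadth-first search from the start state visits every state.

0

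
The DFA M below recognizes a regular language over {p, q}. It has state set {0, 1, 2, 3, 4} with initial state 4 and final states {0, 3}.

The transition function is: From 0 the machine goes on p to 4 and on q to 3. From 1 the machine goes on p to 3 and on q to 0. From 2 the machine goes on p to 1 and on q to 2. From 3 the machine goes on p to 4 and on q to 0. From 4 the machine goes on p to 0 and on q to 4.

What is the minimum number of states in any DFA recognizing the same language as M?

States {1,2} cannot be reached from the start state, so discard them.
Initial partition by acceptance: {0,3} | {4}.
No further refinement is possible. Final partition (2 blocks): {0,3} | {4}.

2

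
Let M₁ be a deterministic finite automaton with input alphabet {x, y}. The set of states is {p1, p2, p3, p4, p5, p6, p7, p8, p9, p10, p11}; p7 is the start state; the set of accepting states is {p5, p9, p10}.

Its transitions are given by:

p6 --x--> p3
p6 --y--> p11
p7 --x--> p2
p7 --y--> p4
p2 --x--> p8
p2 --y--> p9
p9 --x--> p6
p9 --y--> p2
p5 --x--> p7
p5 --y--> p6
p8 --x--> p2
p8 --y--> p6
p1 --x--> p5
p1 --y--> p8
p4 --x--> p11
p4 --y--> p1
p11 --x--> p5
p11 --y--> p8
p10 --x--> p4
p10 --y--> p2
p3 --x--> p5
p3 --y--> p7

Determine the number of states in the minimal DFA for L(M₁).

States {p10} cannot be reached from the start state, so discard them.
Start with accepting vs non-accepting: {p5,p9} | {p1,p2,p3,p4,p6,p7,p8,p11}.
Split {p1,p2,p3,p4,p6,p7,p8,p11} by δ(·,x) → {p2,p4,p6,p7,p8} and {p1,p3,p11}.
Split {p2,p4,p6,p7,p8} by δ(·,x) → {p2,p7,p8} and {p4,p6}.
On input x, block {p5,p9} splits into {p5} and {p9}.
On input y, block {p2,p7,p8} splits into {p7,p8} and {p2}.
No further refinement is possible. Final partition (6 blocks): {p5} | {p7,p8} | {p1,p3,p11} | {p4,p6} | {p9} | {p2}.

6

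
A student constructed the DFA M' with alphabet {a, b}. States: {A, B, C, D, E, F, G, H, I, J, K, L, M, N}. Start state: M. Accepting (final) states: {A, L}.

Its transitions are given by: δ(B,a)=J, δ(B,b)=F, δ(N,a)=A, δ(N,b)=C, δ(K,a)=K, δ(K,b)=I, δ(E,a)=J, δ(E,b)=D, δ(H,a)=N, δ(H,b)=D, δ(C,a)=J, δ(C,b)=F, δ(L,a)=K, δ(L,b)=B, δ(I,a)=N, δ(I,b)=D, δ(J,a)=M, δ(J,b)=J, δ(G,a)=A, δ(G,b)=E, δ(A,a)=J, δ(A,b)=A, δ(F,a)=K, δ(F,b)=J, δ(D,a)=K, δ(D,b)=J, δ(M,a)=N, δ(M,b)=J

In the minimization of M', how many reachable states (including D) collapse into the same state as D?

2

Reachable states from the start: {A,C,D,F,I,J,K,M,N}. Unreachable: {B,E,G,H,L} — drop them.
P0 = {A} | {C,D,F,I,J,K,M,N}.
Refine {C,D,F,I,J,K,M,N} on symbol a: members go to different blocks, giving {C,D,F,I,J,K,M} and {N}.
Split {C,D,F,I,J,K,M} by δ(·,a) → {C,D,F,J,K} and {I,M}.
On input a, block {C,D,F,J,K} splits into {C,D,F,K} and {J}.
Refine {C,D,F,K} on symbol a: members go to different blocks, giving {D,F,K} and {C}.
On input b, block {D,F,K} splits into {D,F} and {K}.
Split {I,M} by δ(·,b) → {I} and {M}.
Stable partition: {A} | {D,F} | {N} | {I} | {J} | {C} | {K} | {M} — 8 equivalence classes.
State D belongs to the block {D,F}, which has 2 states.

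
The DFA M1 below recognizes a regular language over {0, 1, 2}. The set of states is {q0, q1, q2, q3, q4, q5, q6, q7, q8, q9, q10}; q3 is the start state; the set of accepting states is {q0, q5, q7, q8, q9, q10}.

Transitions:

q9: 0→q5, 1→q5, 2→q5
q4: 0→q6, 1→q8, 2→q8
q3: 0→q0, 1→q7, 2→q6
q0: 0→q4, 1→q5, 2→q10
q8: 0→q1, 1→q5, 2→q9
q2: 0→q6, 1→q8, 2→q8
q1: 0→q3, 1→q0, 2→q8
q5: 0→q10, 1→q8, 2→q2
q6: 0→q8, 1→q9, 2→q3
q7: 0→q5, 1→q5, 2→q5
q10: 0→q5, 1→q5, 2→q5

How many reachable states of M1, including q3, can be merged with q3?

2

Start with accepting vs non-accepting: {q0,q5,q7,q8,q9,q10} | {q1,q2,q3,q4,q6}.
Refine {q0,q5,q7,q8,q9,q10} on symbol 0: members go to different blocks, giving {q5,q7,q9,q10} and {q0,q8}.
Refine {q5,q7,q9,q10} on symbol 1: members go to different blocks, giving {q7,q9,q10} and {q5}.
On input 0, block {q1,q2,q3,q4,q6} splits into {q1,q2,q4} and {q3,q6}.
The partition is now stable with 5 blocks: {q7,q9,q10} | {q1,q2,q4} | {q0,q8} | {q5} | {q3,q6}.
State q3 belongs to the block {q3,q6}, which has 2 states.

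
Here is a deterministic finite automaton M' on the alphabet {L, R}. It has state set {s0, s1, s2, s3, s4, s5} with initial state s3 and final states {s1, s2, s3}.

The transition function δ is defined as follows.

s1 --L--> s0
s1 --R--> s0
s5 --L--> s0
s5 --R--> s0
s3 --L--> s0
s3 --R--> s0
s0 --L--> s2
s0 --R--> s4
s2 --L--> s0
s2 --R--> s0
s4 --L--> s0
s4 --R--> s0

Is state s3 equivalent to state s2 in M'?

Yes

States {s1,s5} cannot be reached from the start state, so discard them.
P0 = {s2,s3} | {s0,s4}.
Refine {s0,s4} on symbol L: members go to different blocks, giving {s0} and {s4}.
Stable partition: {s2,s3} | {s0} | {s4} — 3 equivalence classes.
s3 and s2 lie in the same block of the stable partition, so they are equivalent — no string distinguishes them.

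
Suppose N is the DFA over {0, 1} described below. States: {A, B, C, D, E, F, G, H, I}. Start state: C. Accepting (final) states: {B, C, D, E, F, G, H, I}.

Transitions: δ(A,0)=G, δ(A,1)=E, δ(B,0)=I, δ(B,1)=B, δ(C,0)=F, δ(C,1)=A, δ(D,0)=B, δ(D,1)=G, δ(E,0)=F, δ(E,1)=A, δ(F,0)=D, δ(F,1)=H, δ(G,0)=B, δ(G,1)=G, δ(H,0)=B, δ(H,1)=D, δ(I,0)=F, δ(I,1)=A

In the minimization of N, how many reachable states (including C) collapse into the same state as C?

3

Every state is reachable, so we keep all 9.
Start with accepting vs non-accepting: {B,C,D,E,F,G,H,I} | {A}.
On input 1, block {B,C,D,E,F,G,H,I} splits into {B,D,F,G,H} and {C,E,I}.
Refine {B,D,F,G,H} on symbol 0: members go to different blocks, giving {D,F,G,H} and {B}.
On input 0, block {D,F,G,H} splits into {D,G,H} and {F}.
The partition is now stable with 5 blocks: {D,G,H} | {A} | {C,E,I} | {B} | {F}.
State C belongs to the block {C,E,I}, which has 3 states.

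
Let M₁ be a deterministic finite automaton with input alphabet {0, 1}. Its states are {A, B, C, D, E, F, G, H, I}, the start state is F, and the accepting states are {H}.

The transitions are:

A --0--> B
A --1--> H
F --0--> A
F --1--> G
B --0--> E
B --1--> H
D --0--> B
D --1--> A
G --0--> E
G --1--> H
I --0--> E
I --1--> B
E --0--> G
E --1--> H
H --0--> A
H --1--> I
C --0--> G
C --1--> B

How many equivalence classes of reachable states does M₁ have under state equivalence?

3

States {C,D} cannot be reached from the start state, so discard them.
P0 = {H} | {A,B,E,F,G,I}.
Refine {A,B,E,F,G,I} on symbol 1: members go to different blocks, giving {A,B,E,G} and {F,I}.
The partition is now stable with 3 blocks: {H} | {A,B,E,G} | {F,I}.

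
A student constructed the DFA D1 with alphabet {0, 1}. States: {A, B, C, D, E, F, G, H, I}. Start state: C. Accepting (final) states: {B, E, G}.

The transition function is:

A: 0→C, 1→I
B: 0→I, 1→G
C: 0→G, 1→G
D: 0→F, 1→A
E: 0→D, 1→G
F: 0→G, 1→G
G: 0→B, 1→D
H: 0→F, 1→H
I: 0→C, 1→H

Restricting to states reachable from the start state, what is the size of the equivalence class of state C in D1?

2

States {E} cannot be reached from the start state, so discard them.
Initial partition by acceptance: {B,G} | {A,C,D,F,H,I}.
On input 0, block {B,G} splits into {B} and {G}.
Split {A,C,D,F,H,I} by δ(·,0) → {A,D,H,I} and {C,F}.
The partition is now stable with 4 blocks: {B} | {A,D,H,I} | {G} | {C,F}.
State C belongs to the block {C,F}, which has 2 states.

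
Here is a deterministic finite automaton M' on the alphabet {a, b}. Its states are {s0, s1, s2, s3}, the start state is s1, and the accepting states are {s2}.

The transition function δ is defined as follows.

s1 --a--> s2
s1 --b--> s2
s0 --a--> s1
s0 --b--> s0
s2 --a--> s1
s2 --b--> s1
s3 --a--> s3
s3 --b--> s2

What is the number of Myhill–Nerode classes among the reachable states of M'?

Reachable states from the start: {s1,s2}. Unreachable: {s0,s3} — drop them.
Initial partition by acceptance: {s2} | {s1}.
The partition is now stable with 2 blocks: {s2} | {s1}.

2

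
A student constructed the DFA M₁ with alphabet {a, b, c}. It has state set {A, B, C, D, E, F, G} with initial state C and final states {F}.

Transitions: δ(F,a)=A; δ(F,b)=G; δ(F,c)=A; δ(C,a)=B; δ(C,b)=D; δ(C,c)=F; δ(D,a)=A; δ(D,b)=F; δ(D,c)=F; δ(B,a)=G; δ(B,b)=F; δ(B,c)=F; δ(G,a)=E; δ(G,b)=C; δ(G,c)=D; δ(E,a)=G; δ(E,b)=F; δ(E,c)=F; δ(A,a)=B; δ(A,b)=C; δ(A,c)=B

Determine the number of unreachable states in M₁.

Every one of the 7 states is reachable from C.

0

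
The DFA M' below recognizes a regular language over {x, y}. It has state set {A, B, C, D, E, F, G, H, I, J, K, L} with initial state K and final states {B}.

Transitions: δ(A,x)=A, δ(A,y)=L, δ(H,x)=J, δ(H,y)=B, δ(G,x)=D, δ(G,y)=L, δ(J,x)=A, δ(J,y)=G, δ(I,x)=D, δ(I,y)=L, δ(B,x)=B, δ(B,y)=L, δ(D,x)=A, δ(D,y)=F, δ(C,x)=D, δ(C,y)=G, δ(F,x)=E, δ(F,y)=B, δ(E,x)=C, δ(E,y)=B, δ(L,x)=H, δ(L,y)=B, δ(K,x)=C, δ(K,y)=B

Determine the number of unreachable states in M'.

1

Starting at K and following transitions, the reachable set is {A, B, C, D, E, F, G, H, J, K, L}. That leaves I unreachable — 1 in total.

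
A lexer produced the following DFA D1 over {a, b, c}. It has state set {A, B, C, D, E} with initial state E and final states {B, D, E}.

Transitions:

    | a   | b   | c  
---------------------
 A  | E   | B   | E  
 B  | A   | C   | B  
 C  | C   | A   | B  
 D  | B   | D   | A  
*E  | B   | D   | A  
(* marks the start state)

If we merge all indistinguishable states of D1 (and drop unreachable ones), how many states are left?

Every state is reachable, so we keep all 5.
Start with accepting vs non-accepting: {B,D,E} | {A,C}.
On input a, block {B,D,E} splits into {D,E} and {B}.
Refine {A,C} on symbol a: members go to different blocks, giving {A} and {C}.
The partition is now stable with 4 blocks: {D,E} | {A} | {B} | {C}.

4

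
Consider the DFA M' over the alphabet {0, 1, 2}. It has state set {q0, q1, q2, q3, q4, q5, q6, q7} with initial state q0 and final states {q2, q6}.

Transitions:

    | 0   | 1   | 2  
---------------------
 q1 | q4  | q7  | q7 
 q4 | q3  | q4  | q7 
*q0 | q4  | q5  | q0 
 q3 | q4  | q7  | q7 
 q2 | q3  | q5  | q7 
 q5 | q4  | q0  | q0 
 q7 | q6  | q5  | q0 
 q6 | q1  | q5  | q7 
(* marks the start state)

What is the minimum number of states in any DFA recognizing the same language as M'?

5

States {q2} cannot be reached from the start state, so discard them.
P0 = {q6} | {q0,q1,q3,q4,q5,q7}.
On input 0, block {q0,q1,q3,q4,q5,q7} splits into {q0,q1,q3,q4,q5} and {q7}.
Refine {q0,q1,q3,q4,q5} on symbol 1: members go to different blocks, giving {q0,q4,q5} and {q1,q3}.
Split {q0,q4,q5} by δ(·,0) → {q0,q5} and {q4}.
No further refinement is possible. Final partition (5 blocks): {q6} | {q0,q5} | {q7} | {q1,q3} | {q4}.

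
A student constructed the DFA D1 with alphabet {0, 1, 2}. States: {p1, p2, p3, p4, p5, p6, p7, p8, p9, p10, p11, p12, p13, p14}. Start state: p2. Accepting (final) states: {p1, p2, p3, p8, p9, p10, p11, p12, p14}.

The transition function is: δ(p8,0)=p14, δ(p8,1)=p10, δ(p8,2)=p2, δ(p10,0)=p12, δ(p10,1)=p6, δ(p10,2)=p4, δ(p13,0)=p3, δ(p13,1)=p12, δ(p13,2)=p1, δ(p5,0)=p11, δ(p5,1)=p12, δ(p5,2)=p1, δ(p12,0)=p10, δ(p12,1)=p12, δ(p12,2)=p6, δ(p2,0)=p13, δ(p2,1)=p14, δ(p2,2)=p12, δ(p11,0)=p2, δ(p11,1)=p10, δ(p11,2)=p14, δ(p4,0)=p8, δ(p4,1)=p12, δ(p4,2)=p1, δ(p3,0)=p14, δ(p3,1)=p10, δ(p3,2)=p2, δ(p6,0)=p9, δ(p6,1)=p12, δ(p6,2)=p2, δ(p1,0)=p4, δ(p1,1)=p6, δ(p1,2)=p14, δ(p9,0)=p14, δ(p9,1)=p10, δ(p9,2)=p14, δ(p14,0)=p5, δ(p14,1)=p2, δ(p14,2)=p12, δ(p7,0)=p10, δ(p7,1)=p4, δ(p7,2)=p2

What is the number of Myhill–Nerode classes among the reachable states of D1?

7

First remove the unreachable states {p7}; 13 states remain.
Initial partition by acceptance: {p1,p2,p3,p8,p9,p10,p11,p12,p14} | {p4,p5,p6,p13}.
Refine {p1,p2,p3,p8,p9,p10,p11,p12,p14} on symbol 0: members go to different blocks, giving {p3,p8,p9,p10,p11,p12} and {p1,p2,p14}.
Refine {p3,p8,p9,p10,p11,p12} on symbol 0: members go to different blocks, giving {p3,p8,p9,p11} and {p10,p12}.
On input 1, block {p1,p2,p14} splits into {p2,p14} and {p1}.
On input 2, block {p4,p5,p6,p13} splits into {p4,p5,p13} and {p6}.
On input 1, block {p10,p12} splits into {p10} and {p12}.
Stable partition: {p3,p8,p9,p11} | {p4,p5,p13} | {p2,p14} | {p10} | {p1} | {p6} | {p12} — 7 equivalence classes.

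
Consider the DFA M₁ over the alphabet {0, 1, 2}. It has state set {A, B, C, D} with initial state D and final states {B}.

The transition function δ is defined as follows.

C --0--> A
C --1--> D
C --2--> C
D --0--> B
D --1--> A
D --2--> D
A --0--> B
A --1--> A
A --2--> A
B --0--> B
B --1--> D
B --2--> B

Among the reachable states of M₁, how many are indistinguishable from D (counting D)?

2

States {C} cannot be reached from the start state, so discard them.
Initial partition by acceptance: {B} | {A,D}.
The partition is now stable with 2 blocks: {B} | {A,D}.
State D belongs to the block {A,D}, which has 2 states.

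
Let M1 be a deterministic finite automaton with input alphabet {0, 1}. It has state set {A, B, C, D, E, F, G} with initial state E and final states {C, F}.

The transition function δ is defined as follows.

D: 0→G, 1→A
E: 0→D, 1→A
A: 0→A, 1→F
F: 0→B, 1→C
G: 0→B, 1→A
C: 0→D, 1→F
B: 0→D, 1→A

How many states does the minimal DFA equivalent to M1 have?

All states are reachable from the start state.
Initial partition by acceptance: {C,F} | {A,B,D,E,G}.
Split {A,B,D,E,G} by δ(·,1) → {B,D,E,G} and {A}.
Stable partition: {C,F} | {B,D,E,G} | {A} — 3 equivalence classes.

3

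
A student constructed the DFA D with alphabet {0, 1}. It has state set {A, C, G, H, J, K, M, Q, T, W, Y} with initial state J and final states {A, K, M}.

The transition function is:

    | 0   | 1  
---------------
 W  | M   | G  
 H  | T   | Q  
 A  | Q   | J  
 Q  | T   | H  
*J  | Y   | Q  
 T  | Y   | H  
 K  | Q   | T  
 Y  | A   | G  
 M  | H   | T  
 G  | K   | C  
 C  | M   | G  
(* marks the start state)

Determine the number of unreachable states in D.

Starting at J and following transitions, the reachable set is {A, C, G, H, J, K, M, Q, T, Y}. That leaves W unreachable — 1 in total.

1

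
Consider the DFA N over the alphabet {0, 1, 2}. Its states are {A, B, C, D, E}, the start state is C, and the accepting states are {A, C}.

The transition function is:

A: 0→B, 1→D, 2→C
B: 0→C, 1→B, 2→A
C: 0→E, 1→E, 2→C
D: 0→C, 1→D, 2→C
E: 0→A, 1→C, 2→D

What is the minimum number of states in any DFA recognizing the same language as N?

5

All states are reachable from the start state.
Start with accepting vs non-accepting: {A,C} | {B,D,E}.
Split {B,D,E} by δ(·,1) → {B,D} and {E}.
On input 0, block {A,C} splits into {A} and {C}.
Refine {B,D} on symbol 2: members go to different blocks, giving {B} and {D}.
No further refinement is possible. Final partition (5 blocks): {A} | {B} | {E} | {C} | {D}.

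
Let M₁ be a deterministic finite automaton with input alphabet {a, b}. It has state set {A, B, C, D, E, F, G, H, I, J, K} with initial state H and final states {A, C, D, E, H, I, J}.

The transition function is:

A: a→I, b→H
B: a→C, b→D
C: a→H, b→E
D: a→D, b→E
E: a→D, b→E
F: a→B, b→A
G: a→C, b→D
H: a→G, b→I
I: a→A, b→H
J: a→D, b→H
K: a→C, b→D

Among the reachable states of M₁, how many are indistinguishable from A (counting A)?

First remove the unreachable states {B,F,J,K}; 7 states remain.
P0 = {A,C,D,E,H,I} | {G}.
Refine {A,C,D,E,H,I} on symbol a: members go to different blocks, giving {A,C,D,E,I} and {H}.
On input a, block {A,C,D,E,I} splits into {A,D,E,I} and {C}.
Split {A,D,E,I} by δ(·,b) → {A,I} and {D,E}.
The partition is now stable with 5 blocks: {A,I} | {G} | {H} | {C} | {D,E}.
State A belongs to the block {A,I}, which has 2 states.

2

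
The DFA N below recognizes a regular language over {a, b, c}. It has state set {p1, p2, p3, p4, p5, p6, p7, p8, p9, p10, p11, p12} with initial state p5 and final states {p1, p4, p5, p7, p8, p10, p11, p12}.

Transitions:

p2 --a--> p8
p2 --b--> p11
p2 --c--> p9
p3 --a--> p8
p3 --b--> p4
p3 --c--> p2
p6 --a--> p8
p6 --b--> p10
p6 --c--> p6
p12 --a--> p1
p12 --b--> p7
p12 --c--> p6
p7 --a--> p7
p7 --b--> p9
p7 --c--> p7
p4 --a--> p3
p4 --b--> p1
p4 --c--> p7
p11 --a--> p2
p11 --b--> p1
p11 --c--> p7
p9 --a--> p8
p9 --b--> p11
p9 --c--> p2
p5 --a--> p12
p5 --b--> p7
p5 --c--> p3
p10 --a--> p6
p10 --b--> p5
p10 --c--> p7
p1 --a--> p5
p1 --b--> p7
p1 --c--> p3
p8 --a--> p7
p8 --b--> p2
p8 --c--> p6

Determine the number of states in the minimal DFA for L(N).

5

Initial partition by acceptance: {p1,p4,p5,p7,p8,p10,p11,p12} | {p2,p3,p6,p9}.
Split {p1,p4,p5,p7,p8,p10,p11,p12} by δ(·,a) → {p1,p5,p7,p8,p12} and {p4,p10,p11}.
Refine {p1,p5,p7,p8,p12} on symbol b: members go to different blocks, giving {p1,p5,p12} and {p7,p8}.
Refine {p7,p8} on symbol c: members go to different blocks, giving {p7} and {p8}.
No further refinement is possible. Final partition (5 blocks): {p1,p5,p12} | {p2,p3,p6,p9} | {p4,p10,p11} | {p7} | {p8}.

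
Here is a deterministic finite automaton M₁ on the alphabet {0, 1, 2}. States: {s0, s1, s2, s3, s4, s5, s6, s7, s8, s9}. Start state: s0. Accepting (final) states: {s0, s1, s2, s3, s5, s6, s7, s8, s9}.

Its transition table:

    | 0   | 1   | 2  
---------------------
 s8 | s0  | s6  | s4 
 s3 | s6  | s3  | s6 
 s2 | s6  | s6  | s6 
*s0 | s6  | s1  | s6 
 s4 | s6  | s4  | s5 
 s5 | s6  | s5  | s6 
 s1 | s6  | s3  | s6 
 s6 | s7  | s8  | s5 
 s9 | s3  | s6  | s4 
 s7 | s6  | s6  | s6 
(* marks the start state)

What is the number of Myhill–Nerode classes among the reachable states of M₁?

5

Reachable states from the start: {s0,s1,s3,s4,s5,s6,s7,s8}. Unreachable: {s2,s9} — drop them.
Initial partition by acceptance: {s0,s1,s3,s5,s6,s7,s8} | {s4}.
Refine {s0,s1,s3,s5,s6,s7,s8} on symbol 2: members go to different blocks, giving {s0,s1,s3,s5,s6,s7} and {s8}.
Split {s0,s1,s3,s5,s6,s7} by δ(·,1) → {s0,s1,s3,s5,s7} and {s6}.
On input 1, block {s0,s1,s3,s5,s7} splits into {s0,s1,s3,s5} and {s7}.
The partition is now stable with 5 blocks: {s0,s1,s3,s5} | {s4} | {s8} | {s6} | {s7}.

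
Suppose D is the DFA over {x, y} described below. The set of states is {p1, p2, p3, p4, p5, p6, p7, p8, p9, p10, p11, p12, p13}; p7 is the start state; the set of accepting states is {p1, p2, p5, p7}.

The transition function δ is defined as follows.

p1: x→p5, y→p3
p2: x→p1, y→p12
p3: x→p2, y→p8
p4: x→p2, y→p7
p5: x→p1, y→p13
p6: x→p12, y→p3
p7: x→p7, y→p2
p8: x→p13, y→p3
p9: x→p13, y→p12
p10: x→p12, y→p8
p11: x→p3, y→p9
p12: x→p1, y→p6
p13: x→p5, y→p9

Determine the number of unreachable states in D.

BFS from p7 reaches {p1, p2, p3, p5, p6, p7, p8, p9, p12, p13}; the 3 state(s) p4, p10, p11 are never visited.

3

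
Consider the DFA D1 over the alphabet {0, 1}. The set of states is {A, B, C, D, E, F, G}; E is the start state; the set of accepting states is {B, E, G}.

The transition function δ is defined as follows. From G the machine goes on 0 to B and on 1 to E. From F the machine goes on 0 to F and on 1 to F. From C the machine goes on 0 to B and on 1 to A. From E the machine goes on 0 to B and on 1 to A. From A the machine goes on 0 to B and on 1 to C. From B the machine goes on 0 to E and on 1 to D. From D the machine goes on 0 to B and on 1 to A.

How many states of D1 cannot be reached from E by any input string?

2

Starting at E and following transitions, the reachable set is {A, B, C, D, E}. That leaves F, G unreachable — 2 in total.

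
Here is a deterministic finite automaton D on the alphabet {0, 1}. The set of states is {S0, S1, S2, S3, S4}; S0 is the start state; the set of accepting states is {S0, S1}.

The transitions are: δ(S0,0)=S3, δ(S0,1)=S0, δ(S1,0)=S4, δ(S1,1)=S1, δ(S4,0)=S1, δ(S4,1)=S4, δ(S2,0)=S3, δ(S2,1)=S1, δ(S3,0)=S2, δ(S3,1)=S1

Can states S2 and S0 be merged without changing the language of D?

Every state is reachable, so we keep all 5.
Start with accepting vs non-accepting: {S0,S1} | {S2,S3,S4}.
Refine {S2,S3,S4} on symbol 0: members go to different blocks, giving {S2,S3} and {S4}.
On input 0, block {S0,S1} splits into {S0} and {S1}.
Stable partition: {S0} | {S2,S3} | {S4} | {S1} — 4 equivalence classes.
S2 and S0 end up in different blocks, so they are distinguishable. For instance, the string 'ε' is accepted from only S0.

No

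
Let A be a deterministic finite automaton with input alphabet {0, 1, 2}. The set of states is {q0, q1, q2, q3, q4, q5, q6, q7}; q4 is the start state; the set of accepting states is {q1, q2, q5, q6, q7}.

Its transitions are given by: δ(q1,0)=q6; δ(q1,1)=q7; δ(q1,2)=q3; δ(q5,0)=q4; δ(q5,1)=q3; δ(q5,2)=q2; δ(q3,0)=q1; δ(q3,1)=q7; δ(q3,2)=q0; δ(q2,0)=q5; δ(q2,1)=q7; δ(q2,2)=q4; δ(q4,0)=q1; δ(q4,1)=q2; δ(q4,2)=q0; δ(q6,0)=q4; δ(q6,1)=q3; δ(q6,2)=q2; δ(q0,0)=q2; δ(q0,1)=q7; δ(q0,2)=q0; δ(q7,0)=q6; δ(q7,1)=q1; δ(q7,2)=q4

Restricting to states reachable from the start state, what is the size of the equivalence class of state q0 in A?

3

All states are reachable from the start state.
P0 = {q1,q2,q5,q6,q7} | {q0,q3,q4}.
On input 0, block {q1,q2,q5,q6,q7} splits into {q1,q2,q7} and {q5,q6}.
Stable partition: {q1,q2,q7} | {q0,q3,q4} | {q5,q6} — 3 equivalence classes.
The equivalence class containing q0 is {q0,q3,q4}, of size 3.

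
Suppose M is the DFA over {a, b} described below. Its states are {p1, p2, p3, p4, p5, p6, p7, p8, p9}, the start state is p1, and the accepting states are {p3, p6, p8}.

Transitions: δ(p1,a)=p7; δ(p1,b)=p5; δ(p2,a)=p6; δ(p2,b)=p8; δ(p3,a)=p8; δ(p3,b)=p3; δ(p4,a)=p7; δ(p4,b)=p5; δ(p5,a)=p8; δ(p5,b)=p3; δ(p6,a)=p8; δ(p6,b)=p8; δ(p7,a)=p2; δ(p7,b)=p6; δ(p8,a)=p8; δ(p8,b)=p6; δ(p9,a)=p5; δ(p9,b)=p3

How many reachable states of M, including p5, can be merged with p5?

First remove the unreachable states {p4,p9}; 7 states remain.
P0 = {p3,p6,p8} | {p1,p2,p5,p7}.
On input a, block {p1,p2,p5,p7} splits into {p1,p7} and {p2,p5}.
Refine {p1,p7} on symbol a: members go to different blocks, giving {p1} and {p7}.
No further refinement is possible. Final partition (4 blocks): {p3,p6,p8} | {p1} | {p2,p5} | {p7}.
State p5 belongs to the block {p2,p5}, which has 2 states.

2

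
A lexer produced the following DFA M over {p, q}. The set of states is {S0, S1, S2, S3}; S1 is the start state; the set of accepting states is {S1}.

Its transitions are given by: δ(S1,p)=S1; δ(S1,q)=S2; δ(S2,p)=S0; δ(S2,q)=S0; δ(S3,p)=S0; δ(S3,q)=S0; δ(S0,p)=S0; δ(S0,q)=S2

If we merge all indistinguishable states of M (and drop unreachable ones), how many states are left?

2

Reachable states from the start: {S0,S1,S2}. Unreachable: {S3} — drop them.
P0 = {S1} | {S0,S2}.
Stable partition: {S1} | {S0,S2} — 2 equivalence classes.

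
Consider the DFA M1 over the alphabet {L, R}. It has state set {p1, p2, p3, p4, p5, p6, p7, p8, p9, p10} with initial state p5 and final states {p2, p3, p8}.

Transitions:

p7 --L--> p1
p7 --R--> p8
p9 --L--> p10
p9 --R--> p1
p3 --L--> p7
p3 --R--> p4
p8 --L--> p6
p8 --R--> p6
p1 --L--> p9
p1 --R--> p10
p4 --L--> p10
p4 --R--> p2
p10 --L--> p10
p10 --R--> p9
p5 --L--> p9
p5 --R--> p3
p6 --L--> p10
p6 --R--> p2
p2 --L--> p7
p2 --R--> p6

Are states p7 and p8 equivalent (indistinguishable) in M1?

No

All states are reachable from the start state.
P0 = {p2,p3,p8} | {p1,p4,p5,p6,p7,p9,p10}.
Refine {p1,p4,p5,p6,p7,p9,p10} on symbol R: members go to different blocks, giving {p4,p5,p6,p7} and {p1,p9,p10}.
The partition is now stable with 3 blocks: {p2,p3,p8} | {p4,p5,p6,p7} | {p1,p9,p10}.
p7 and p8 end up in different blocks, so they are distinguishable. For instance, the string 'ε' is accepted from only p8.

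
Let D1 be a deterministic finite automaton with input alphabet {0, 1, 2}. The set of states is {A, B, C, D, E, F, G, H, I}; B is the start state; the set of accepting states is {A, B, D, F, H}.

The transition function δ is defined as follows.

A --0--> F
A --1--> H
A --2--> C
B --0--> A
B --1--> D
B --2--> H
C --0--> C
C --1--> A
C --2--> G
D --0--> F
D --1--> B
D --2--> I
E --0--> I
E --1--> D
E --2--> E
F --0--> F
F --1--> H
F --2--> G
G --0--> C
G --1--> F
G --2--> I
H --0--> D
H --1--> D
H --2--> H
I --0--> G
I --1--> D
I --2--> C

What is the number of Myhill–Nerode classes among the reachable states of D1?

States {E} cannot be reached from the start state, so discard them.
P0 = {A,B,D,F,H} | {C,G,I}.
Split {A,B,D,F,H} by δ(·,2) → {A,D,F} and {B,H}.
Stable partition: {A,D,F} | {C,G,I} | {B,H} — 3 equivalence classes.

3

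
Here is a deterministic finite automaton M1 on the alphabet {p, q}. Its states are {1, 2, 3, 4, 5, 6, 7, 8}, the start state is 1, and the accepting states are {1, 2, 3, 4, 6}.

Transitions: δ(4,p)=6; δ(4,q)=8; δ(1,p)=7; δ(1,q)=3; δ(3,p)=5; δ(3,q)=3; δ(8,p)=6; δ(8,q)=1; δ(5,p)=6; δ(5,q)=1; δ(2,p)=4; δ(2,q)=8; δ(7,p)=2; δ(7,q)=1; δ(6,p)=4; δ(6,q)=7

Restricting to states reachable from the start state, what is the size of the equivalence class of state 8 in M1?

3

Every state is reachable, so we keep all 8.
Initial partition by acceptance: {1,2,3,4,6} | {5,7,8}.
Refine {1,2,3,4,6} on symbol p: members go to different blocks, giving {2,4,6} and {1,3}.
Stable partition: {2,4,6} | {5,7,8} | {1,3} — 3 equivalence classes.
State 8 belongs to the block {5,7,8}, which has 3 states.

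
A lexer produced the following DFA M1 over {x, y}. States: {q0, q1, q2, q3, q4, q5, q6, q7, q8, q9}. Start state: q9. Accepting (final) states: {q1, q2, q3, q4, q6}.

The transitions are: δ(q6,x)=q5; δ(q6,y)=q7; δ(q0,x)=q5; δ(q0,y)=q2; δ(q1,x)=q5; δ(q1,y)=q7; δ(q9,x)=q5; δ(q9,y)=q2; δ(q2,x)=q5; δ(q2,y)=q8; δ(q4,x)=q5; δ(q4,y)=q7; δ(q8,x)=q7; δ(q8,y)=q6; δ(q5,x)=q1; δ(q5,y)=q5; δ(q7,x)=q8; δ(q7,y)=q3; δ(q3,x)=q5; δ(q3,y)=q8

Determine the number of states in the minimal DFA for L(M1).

Reachable states from the start: {q1,q2,q3,q5,q6,q7,q8,q9}. Unreachable: {q0,q4} — drop them.
P0 = {q1,q2,q3,q6} | {q5,q7,q8,q9}.
Split {q5,q7,q8,q9} by δ(·,x) → {q7,q8,q9} and {q5}.
Split {q7,q8,q9} by δ(·,x) → {q7,q8} and {q9}.
Stable partition: {q1,q2,q3,q6} | {q7,q8} | {q5} | {q9} — 4 equivalence classes.

4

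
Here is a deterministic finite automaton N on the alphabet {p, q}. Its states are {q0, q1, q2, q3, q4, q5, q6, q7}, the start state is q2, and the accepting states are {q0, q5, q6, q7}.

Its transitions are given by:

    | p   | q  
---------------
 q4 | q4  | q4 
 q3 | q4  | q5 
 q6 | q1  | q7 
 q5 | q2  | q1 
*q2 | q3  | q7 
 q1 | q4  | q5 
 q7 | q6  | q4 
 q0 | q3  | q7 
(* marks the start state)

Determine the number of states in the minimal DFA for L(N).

6

States {q0} cannot be reached from the start state, so discard them.
Initial partition by acceptance: {q5,q6,q7} | {q1,q2,q3,q4}.
Refine {q5,q6,q7} on symbol p: members go to different blocks, giving {q5,q6} and {q7}.
On input q, block {q5,q6} splits into {q5} and {q6}.
On input q, block {q1,q2,q3,q4} splits into {q1,q3} and {q2} and {q4}.
The partition is now stable with 6 blocks: {q5} | {q1,q3} | {q7} | {q6} | {q2} | {q4}.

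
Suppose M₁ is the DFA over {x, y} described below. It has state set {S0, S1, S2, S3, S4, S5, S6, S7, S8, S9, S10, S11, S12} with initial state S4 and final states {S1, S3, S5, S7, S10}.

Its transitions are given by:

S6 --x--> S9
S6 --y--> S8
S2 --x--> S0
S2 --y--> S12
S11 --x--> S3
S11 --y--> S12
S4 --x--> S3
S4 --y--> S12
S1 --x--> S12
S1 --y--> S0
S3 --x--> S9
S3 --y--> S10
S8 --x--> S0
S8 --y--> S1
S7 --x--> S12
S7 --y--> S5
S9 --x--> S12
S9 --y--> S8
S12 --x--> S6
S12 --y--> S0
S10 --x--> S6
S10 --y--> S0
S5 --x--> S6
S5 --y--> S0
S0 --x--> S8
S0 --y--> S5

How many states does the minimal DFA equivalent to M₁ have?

First remove the unreachable states {S2,S7,S11}; 10 states remain.
Start with accepting vs non-accepting: {S1,S3,S5,S10} | {S0,S4,S6,S8,S9,S12}.
Split {S1,S3,S5,S10} by δ(·,y) → {S1,S5,S10} and {S3}.
Refine {S0,S4,S6,S8,S9,S12} on symbol x: members go to different blocks, giving {S0,S6,S8,S9,S12} and {S4}.
Refine {S0,S6,S8,S9,S12} on symbol y: members go to different blocks, giving {S6,S9,S12} and {S0,S8}.
The partition is now stable with 5 blocks: {S1,S5,S10} | {S6,S9,S12} | {S3} | {S4} | {S0,S8}.

5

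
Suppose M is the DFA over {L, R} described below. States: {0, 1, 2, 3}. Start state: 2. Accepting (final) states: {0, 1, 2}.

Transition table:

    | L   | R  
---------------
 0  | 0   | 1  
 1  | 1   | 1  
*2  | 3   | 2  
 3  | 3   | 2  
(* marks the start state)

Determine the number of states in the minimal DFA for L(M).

First remove the unreachable states {0,1}; 2 states remain.
Initial partition by acceptance: {2} | {3}.
The partition is now stable with 2 blocks: {2} | {3}.

2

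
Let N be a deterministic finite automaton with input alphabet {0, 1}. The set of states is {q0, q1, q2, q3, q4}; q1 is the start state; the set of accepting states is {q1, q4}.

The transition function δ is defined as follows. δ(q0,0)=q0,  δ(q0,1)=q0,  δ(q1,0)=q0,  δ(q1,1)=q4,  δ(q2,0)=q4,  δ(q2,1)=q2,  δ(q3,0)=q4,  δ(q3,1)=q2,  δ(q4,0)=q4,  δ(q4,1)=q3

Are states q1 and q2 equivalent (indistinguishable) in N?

P0 = {q1,q4} | {q0,q2,q3}.
Refine {q1,q4} on symbol 0: members go to different blocks, giving {q1} and {q4}.
Split {q0,q2,q3} by δ(·,0) → {q2,q3} and {q0}.
Stable partition: {q1} | {q2,q3} | {q4} | {q0} — 4 equivalence classes.
q1 and q2 end up in different blocks, so they are distinguishable. For instance, the string 'ε' is accepted from only q1.

No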